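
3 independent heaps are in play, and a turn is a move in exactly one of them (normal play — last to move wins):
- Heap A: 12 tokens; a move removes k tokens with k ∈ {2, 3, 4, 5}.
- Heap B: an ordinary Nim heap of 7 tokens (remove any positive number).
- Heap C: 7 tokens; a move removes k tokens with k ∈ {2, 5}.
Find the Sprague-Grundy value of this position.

For heap A, compute g(0), g(1), … with moves {2, 3, 4, 5}:
k:     0  1  2  3  4  5  6  7  8  9 10 11 12
g(k):  0  0  1  1  2  2  3  0  0  1  1  2  2
So g(12) = 2.
Heap B is a plain Nim heap of size 7, so its Grundy value is 7.
For heap C, compute g(0), g(1), … with moves {2, 5}:
g(0) = mex{} = 0
g(1) = mex{} = 0
g(2) = mex{0} = 1
g(3) = mex{0} = 1
g(4) = mex{1} = 0
g(5) = mex{0,1} = 2
g(6) = mex{0} = 1
g(7) = mex{1,2} = 0
So g(7) = 0.
The value of a disjunctive sum is the nim-sum of the parts.
Combined value = 2 ⊕ 7 ⊕ 0 = 5.

5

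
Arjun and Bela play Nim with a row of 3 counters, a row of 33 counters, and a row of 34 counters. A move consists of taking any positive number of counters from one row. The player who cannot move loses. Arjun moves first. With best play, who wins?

Nim-sum: 3 ⊕ 33 ⊕ 34 = 0.
The nim-sum is 0, so this is a P-position: the player to move is in a losing position under optimal play; Arjun is about to move from it and so loses — Bela wins.

Bela wins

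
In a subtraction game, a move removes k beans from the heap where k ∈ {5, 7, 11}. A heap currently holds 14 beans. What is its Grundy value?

Build the Grundy sequence with g(k) = mex{g(k−s) : s ∈ {5, 7, 11}, s ≤ k}:
k:     0  1  2  3  4  5  6  7  8  9 10 11 12 13 14
g(k):  0  0  0  0  0  1  1  1  1  1  2  2  2  2  2
So g(14) = 2.

2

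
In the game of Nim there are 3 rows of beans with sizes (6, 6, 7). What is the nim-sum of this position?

7

Nim-sum: 6 ⊕ 6 ⊕ 7 = 7.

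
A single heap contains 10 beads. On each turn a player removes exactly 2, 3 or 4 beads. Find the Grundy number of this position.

2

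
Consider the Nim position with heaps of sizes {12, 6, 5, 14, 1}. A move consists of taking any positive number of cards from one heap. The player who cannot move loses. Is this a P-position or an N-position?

Compute the nim-sum pairwise:
12 XOR 6 = 10
10 XOR 5 = 15
15 XOR 14 = 1
1 XOR 1 = 0
The nim-sum is 0, so this is a P-position: the player to move is in a losing position under optimal play.

P-position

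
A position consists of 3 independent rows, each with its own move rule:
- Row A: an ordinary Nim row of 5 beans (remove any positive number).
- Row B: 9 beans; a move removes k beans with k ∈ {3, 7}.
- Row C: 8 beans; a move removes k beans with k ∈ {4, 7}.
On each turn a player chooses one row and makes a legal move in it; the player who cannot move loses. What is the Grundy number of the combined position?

6

Row A is a plain Nim row of size 5, so its Grundy value is 5.
Build the Grundy sequence for row B with g(k) = mex{g(k−s) : s ∈ {3, 7}, s ≤ k}:
g(0) = mex{} = 0
g(1) = mex{} = 0
g(2) = mex{} = 0
g(3) = mex{0} = 1
g(4) = mex{0} = 1
g(5) = mex{0} = 1
g(6) = mex{1} = 0
g(7) = mex{0,1} = 2
g(8) = mex{0,1} = 2
g(9) = mex{0} = 1
So g(9) = 1.
Grundy values for row C (subtraction set {4, 7}):
g(0) = mex{} = 0
g(1) = mex{} = 0
g(2) = mex{} = 0
g(3) = mex{} = 0
g(4) = mex{0} = 1
g(5) = mex{0} = 1
g(6) = mex{0} = 1
g(7) = mex{0} = 1
g(8) = mex{0,1} = 2
So g(8) = 2.
The value of a disjunctive sum is the nim-sum of the parts.
Combined value = 5 ⊕ 1 ⊕ 2 = 6.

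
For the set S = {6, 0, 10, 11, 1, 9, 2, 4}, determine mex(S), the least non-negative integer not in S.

The values 0, 1, 2 are all present; 3 is the first non-negative integer missing from the set.

3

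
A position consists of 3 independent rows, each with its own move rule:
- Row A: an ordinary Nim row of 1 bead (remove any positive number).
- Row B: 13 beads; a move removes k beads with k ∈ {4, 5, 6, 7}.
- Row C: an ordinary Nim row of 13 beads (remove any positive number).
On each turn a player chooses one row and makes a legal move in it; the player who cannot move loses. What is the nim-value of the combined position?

12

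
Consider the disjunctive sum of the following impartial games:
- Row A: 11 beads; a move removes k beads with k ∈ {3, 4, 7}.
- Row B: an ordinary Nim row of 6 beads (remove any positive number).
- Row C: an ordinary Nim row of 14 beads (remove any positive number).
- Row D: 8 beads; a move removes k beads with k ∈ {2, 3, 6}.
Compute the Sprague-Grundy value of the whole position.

Build the Grundy sequence for row A with g(k) = mex{g(k−s) : s ∈ {3, 4, 7}, s ≤ k}:
g(0) = mex{} = 0
g(1) = mex{} = 0
g(2) = mex{} = 0
g(3) = mex{0} = 1
g(4) = mex{0} = 1
g(5) = mex{0} = 1
g(6) = mex{0,1} = 2
g(7) = mex{0,1} = 2
g(8) = mex{0,1} = 2
g(9) = mex{0,1,2} = 3
g(10) = mex{1,2} = 0
g(11) = mex{1,2} = 0
So g(11) = 0.
Row B is a plain Nim row of size 6, so its Grundy value is 6.
Row C is a plain Nim row of size 14, so its Grundy value is 14.
For row D, compute g(0), g(1), … with moves {2, 3, 6}:
g(0) = mex{} = 0
g(1) = mex{} = 0
g(2) = mex{0} = 1
g(3) = mex{0} = 1
g(4) = mex{0,1} = 2
g(5) = mex{1} = 0
g(6) = mex{0,1,2} = 3
g(7) = mex{0,2} = 1
g(8) = mex{0,1,3} = 2
So g(8) = 2.
The value of a disjunctive sum is the nim-sum of the parts.
Combined value = 0 XOR 6 XOR 14 XOR 2 = 10.

10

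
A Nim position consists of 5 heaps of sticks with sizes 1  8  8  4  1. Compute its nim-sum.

Write each in binary and XOR column by column:
  0001  (1)
  1000  (8)
  1000  (8)
  0100  (4)
  0001  (1)
  ----
  0100  (4)

4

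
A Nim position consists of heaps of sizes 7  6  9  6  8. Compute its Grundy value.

Nim-sum: 7 ⊕ 6 ⊕ 9 ⊕ 6 ⊕ 8 = 6.

6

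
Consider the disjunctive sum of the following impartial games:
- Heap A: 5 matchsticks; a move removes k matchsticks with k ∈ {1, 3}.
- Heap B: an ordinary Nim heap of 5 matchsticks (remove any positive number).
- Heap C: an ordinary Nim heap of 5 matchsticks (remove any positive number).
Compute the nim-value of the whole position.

Build the Grundy sequence for heap A with g(k) = mex{g(k−s) : s ∈ {1, 3}, s ≤ k}:
g(0) = mex{} = 0
g(1) = mex{0} = 1
g(2) = mex{1} = 0
g(3) = mex{0} = 1
g(4) = mex{1} = 0
g(5) = mex{0} = 1
So g(5) = 1.
Heap B is a plain Nim heap of size 5, so its Grundy value is 5.
Heap C is a plain Nim heap of size 5, so its Grundy value is 5.
The value of a disjunctive sum is the nim-sum of the parts.
Combined value = 1 XOR 5 XOR 5 = 1.

1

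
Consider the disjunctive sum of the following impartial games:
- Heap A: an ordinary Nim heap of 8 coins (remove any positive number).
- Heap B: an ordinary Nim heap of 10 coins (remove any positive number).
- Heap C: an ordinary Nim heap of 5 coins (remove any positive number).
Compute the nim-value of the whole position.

7

Heap A is a plain Nim heap of size 8, so its Grundy value is 8.
Heap B is a plain Nim heap of size 10, so its Grundy value is 10.
Heap C is a plain Nim heap of size 5, so its Grundy value is 5.
The value of a disjunctive sum is the nim-sum of the parts.
Combined value = 8 ⊕ 10 ⊕ 5 = 7.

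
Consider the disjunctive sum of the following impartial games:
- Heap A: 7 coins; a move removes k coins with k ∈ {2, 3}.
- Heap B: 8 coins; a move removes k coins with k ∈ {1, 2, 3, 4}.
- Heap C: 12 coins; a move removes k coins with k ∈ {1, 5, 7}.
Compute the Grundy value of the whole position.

2

For heap A, compute g(0), g(1), … with moves {2, 3}:
k:     0  1  2  3  4  5  6  7
g(k):  0  0  1  1  2  0  0  1
So g(7) = 1.
Build the Grundy sequence for heap B with g(k) = mex{g(k−s) : s ∈ {1, 2, 3, 4}, s ≤ k}:
g(0) = mex{} = 0
g(1) = mex{0} = 1
g(2) = mex{0,1} = 2
g(3) = mex{0,1,2} = 3
g(4) = mex{0,1,2,3} = 4
g(5) = mex{1,2,3,4} = 0
g(6) = mex{0,2,3,4} = 1
g(7) = mex{0,1,3,4} = 2
g(8) = mex{0,1,2,4} = 3
So g(8) = 3.
Build the Grundy sequence for heap C with g(k) = mex{g(k−s) : s ∈ {1, 5, 7}, s ≤ k}:
g(0) = mex{} = 0
g(1) = mex{0} = 1
g(2) = mex{1} = 0
g(3) = mex{0} = 1
g(4) = mex{1} = 0
g(5) = mex{0} = 1
g(6) = mex{1} = 0
g(7) = mex{0} = 1
g(8) = mex{1} = 0
g(9) = mex{0} = 1
g(10) = mex{1} = 0
g(11) = mex{0} = 1
g(12) = mex{1} = 0
So g(12) = 0.
The value of a disjunctive sum is the nim-sum of the parts.
Combined value = 1 ⊕ 3 ⊕ 0 = 2.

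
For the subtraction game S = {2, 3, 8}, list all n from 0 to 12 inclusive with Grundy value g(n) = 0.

0, 1, 5, 6, 10, 11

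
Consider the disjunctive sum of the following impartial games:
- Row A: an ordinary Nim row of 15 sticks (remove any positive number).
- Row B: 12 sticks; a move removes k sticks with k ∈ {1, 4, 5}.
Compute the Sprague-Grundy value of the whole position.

13

Row A is a plain Nim row of size 15, so its Grundy value is 15.
For row B, compute g(0), g(1), … with moves {1, 4, 5}:
k:     0  1  2  3  4  5  6  7  8  9 10 11 12
g(k):  0  1  0  1  2  3  2  3  0  1  0  1  2
So g(12) = 2.
The value of a disjunctive sum is the nim-sum of the parts.
Combined value = 15 XOR 2 = 13.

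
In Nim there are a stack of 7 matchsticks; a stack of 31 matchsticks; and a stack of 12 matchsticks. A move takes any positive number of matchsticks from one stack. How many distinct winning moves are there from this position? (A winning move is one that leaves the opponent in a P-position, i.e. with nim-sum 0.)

Compute the nim-sum pairwise:
7 XOR 31 = 24
24 XOR 12 = 20
The overall nim-sum is X = 20. A stack of size p has a winning move iff p XOR X < p (reduce it to p XOR X).
  7: 7 XOR 20 = 19 ≥ 7 — no move.
  31: 31 XOR 20 = 11 < 31 — winning move (to 11).
  12: 12 XOR 20 = 24 ≥ 12 — no move.
That gives 1 winning move.

1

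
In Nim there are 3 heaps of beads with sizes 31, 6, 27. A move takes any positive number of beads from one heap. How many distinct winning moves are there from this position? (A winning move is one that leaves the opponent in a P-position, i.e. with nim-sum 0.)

Nim-sum: 31 ⊕ 6 ⊕ 27 = 2.
The overall nim-sum is X = 2. A heap of size p has a winning move iff p XOR X < p (reduce it to p XOR X).
  31: 31 XOR 2 = 29 < 31 — winning move (to 29).
  6: 6 XOR 2 = 4 < 6 — winning move (to 4).
  27: 27 XOR 2 = 25 < 27 — winning move (to 25).
That gives 3 winning moves.

3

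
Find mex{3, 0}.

1

0 is in the set but 1 is not, so the mex is 1.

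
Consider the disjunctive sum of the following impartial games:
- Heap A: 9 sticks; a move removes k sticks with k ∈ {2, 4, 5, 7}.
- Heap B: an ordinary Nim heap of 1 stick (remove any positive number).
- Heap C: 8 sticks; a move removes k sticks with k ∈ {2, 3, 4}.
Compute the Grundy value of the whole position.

Grundy values for heap A (subtraction set {2, 4, 5, 7}):
g(0) = mex{} = 0
g(1) = mex{} = 0
g(2) = mex{0} = 1
g(3) = mex{0} = 1
g(4) = mex{0,1} = 2
g(5) = mex{0,1} = 2
g(6) = mex{0,1,2} = 3
g(7) = mex{0,1,2} = 3
g(8) = mex{0,1,2,3} = 4
g(9) = mex{1,2,3} = 0
So g(9) = 0.
Heap B is a plain Nim heap of size 1, so its Grundy value is 1.
Grundy values for heap C (subtraction set {2, 3, 4}):
g(0) = mex{} = 0
g(1) = mex{} = 0
g(2) = mex{0} = 1
g(3) = mex{0} = 1
g(4) = mex{0,1} = 2
g(5) = mex{0,1} = 2
g(6) = mex{1,2} = 0
g(7) = mex{1,2} = 0
g(8) = mex{0,2} = 1
So g(8) = 1.
By the Sprague-Grundy theorem, the Grundy value of a sum of independent games is the XOR of the component values.
Combined value = 0 XOR 1 XOR 1 = 0.

0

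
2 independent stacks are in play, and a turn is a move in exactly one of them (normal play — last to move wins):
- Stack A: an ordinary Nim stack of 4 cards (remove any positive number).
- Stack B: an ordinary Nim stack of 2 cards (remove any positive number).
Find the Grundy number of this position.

6

Stack A is a plain Nim stack of size 4, so its Grundy value is 4.
Stack B is a plain Nim stack of size 2, so its Grundy value is 2.
By the Sprague-Grundy theorem, the Grundy value of a sum of independent games is the XOR of the component values.
Combined value = 4 ⊕ 2 = 6.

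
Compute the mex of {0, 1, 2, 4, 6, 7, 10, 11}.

The values 0, 1, 2 are all present; 3 is the first non-negative integer missing from the set.

3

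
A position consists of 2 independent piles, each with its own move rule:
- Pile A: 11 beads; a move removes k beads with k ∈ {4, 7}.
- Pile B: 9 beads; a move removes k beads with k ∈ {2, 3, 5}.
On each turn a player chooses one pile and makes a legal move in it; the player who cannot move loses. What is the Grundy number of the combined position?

1

Grundy values for pile A (subtraction set {4, 7}):
g(0) = mex{} = 0
g(1) = mex{} = 0
g(2) = mex{} = 0
g(3) = mex{} = 0
g(4) = mex{0} = 1
g(5) = mex{0} = 1
g(6) = mex{0} = 1
g(7) = mex{0} = 1
g(8) = mex{0,1} = 2
g(9) = mex{0,1} = 2
g(10) = mex{0,1} = 2
g(11) = mex{1} = 0
So g(11) = 0.
Build the Grundy sequence for pile B with g(k) = mex{g(k−s) : s ∈ {2, 3, 5}, s ≤ k}:
g(0) = mex{} = 0
g(1) = mex{} = 0
g(2) = mex{0} = 1
g(3) = mex{0} = 1
g(4) = mex{0,1} = 2
g(5) = mex{0,1} = 2
g(6) = mex{0,1,2} = 3
g(7) = mex{1,2} = 0
g(8) = mex{1,2,3} = 0
g(9) = mex{0,2,3} = 1
So g(9) = 1.
By the Sprague-Grundy theorem, the Grundy value of a sum of independent games is the XOR of the component values.
Combined value = 0 XOR 1 = 1.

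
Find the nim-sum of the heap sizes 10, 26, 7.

23

Nim-sum: 10 ⊕ 26 ⊕ 7 = 23.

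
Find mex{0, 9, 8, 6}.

1

0 is in the set but 1 is not, so the mex is 1.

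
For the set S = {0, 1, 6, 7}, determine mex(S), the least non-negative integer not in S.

The values 0, 1 are all present; 2 is the first non-negative integer missing from the set.

2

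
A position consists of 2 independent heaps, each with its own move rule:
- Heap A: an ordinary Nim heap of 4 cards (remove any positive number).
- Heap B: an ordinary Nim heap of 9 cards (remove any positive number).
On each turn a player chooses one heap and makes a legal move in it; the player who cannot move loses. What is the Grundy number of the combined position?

13

Heap A is a plain Nim heap of size 4, so its Grundy value is 4.
Heap B is a plain Nim heap of size 9, so its Grundy value is 9.
The value of a disjunctive sum is the nim-sum of the parts.
Combined value = 4 XOR 9 = 13.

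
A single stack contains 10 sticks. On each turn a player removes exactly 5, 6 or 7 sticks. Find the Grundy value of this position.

Grundy values for subtraction set {5, 6, 7}:
g(0) = mex{} = 0
g(1) = mex{} = 0
g(2) = mex{} = 0
g(3) = mex{} = 0
g(4) = mex{} = 0
g(5) = mex{0} = 1
g(6) = mex{0} = 1
g(7) = mex{0} = 1
g(8) = mex{0} = 1
g(9) = mex{0} = 1
g(10) = mex{0,1} = 2
So g(10) = 2.

2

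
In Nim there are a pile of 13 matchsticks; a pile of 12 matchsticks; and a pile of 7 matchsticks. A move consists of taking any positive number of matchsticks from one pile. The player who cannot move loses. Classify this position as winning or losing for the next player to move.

Winning position

Bitwise XOR of the heap sizes:
  1101  (13)
  1100  (12)
  0111  (7)
  ----
  0110  (6)
The nim-sum is 6 ≠ 0, so this is an N-position: the player to move can win.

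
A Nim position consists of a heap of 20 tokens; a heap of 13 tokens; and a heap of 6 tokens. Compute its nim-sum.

31

Nim-sum: 20 XOR 13 XOR 6 = 31.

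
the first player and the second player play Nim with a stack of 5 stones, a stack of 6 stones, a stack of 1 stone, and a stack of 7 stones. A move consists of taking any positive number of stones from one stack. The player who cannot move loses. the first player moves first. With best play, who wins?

the first player wins

Nim-sum: 5 ⊕ 6 ⊕ 1 ⊕ 7 = 5.
The nim-sum is 5 ≠ 0, so this is an N-position: the player to move can win; the first player has a winning move.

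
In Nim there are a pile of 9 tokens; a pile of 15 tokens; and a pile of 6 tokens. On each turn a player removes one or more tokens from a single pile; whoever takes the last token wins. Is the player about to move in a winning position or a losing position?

Losing position

Nim-sum: 9 XOR 15 XOR 6 = 0.
The nim-sum is 0, so this is a P-position: the player to move is in a losing position under optimal play.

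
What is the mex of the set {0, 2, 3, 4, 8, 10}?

0 is in the set but 1 is not, so the mex is 1.

1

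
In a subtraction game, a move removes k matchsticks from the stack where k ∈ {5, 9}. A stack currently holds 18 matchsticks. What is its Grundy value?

Build the Grundy sequence with g(k) = mex{g(k−s) : s ∈ {5, 9}, s ≤ k}:
k:     0  1  2  3  4  5  6  7  8  9 10 11 12 13 14 15 16 17 18
g(k):  0  0  0  0  0  1  1  1  1  1  2  2  2  2  0  0  0  0  0
So g(18) = 0.

0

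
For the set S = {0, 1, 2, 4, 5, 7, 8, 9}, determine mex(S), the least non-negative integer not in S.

3

The values 0, 1, 2 are all present; 3 is the first non-negative integer missing from the set.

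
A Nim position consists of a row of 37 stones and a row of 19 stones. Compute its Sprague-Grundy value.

54

Bitwise XOR of the heap sizes:
  100101  (37)
  010011  (19)
  ------
  110110  (54)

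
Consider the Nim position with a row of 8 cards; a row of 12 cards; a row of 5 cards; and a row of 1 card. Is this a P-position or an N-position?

P-position

Write each in binary and XOR column by column:
  1000  (8)
  1100  (12)
  0101  (5)
  0001  (1)
  ----
  0000  (0)
The nim-sum is 0, so this is a P-position: the player to move is in a losing position under optimal play.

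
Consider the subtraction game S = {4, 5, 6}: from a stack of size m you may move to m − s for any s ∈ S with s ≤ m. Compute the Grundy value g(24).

1

Build the Grundy sequence with g(k) = mex{g(k−s) : s ∈ {4, 5, 6}, s ≤ k}:
k:     0  1  2  3  4  5  6  7  8  9 10 11 12 13 14 15 16 17 18 19 20 21 22 23 24
g(k):  0  0  0  0  1  1  1  1  2  2  0  0  0  0  1  1  1  1  2  2  0  0  0  0  1
So g(24) = 1.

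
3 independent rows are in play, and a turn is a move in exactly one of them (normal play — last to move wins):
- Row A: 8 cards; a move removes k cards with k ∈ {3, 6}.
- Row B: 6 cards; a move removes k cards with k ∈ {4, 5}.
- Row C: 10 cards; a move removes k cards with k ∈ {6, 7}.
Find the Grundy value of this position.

Build the Grundy sequence for row A with g(k) = mex{g(k−s) : s ∈ {3, 6}, s ≤ k}:
g(0) = mex{} = 0
g(1) = mex{} = 0
g(2) = mex{} = 0
g(3) = mex{0} = 1
g(4) = mex{0} = 1
g(5) = mex{0} = 1
g(6) = mex{0,1} = 2
g(7) = mex{0,1} = 2
g(8) = mex{0,1} = 2
So g(8) = 2.
Grundy values for row B (subtraction set {4, 5}):
g(0) = mex{} = 0
g(1) = mex{} = 0
g(2) = mex{} = 0
g(3) = mex{} = 0
g(4) = mex{0} = 1
g(5) = mex{0} = 1
g(6) = mex{0} = 1
So g(6) = 1.
Build the Grundy sequence for row C with g(k) = mex{g(k−s) : s ∈ {6, 7}, s ≤ k}:
g(0) = mex{} = 0
g(1) = mex{} = 0
g(2) = mex{} = 0
g(3) = mex{} = 0
g(4) = mex{} = 0
g(5) = mex{} = 0
g(6) = mex{0} = 1
g(7) = mex{0} = 1
g(8) = mex{0} = 1
g(9) = mex{0} = 1
g(10) = mex{0} = 1
So g(10) = 1.
By the Sprague-Grundy theorem, the Grundy value of a sum of independent games is the XOR of the component values.
Combined value = 2 ⊕ 1 ⊕ 1 = 2.

2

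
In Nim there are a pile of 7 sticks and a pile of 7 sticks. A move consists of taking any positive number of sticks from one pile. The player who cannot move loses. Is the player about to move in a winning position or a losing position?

Compute the nim-sum pairwise:
7 ⊕ 7 = 0
The nim-sum is 0, so this is a P-position: the player to move is in a losing position under optimal play.

Losing position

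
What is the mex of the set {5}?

0 is not in the set, so the mex is 0.

0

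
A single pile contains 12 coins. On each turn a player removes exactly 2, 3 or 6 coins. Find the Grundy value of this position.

Compute g(0), g(1), … for moves {2, 3, 6}:
g(0) = mex{} = 0
g(1) = mex{} = 0
g(2) = mex{0} = 1
g(3) = mex{0} = 1
g(4) = mex{0,1} = 2
g(5) = mex{1} = 0
g(6) = mex{0,1,2} = 3
g(7) = mex{0,2} = 1
g(8) = mex{0,1,3} = 2
g(9) = mex{1,3} = 0
g(10) = mex{1,2} = 0
g(11) = mex{0,2} = 1
g(12) = mex{0,3} = 1
So g(12) = 1.

1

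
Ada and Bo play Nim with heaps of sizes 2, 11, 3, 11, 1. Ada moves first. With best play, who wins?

Bitwise XOR of the heap sizes:
  0010  (2)
  1011  (11)
  0011  (3)
  1011  (11)
  0001  (1)
  ----
  0000  (0)
The nim-sum is 0, so this is a P-position: the player to move is in a losing position under optimal play; Ada is about to move from it and so loses — Bo wins.

Bo wins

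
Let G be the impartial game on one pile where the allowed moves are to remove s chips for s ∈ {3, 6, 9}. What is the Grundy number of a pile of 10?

3

Build the Grundy sequence with g(k) = mex{g(k−s) : s ∈ {3, 6, 9}, s ≤ k}:
g(0) = mex{} = 0
g(1) = mex{} = 0
g(2) = mex{} = 0
g(3) = mex{0} = 1
g(4) = mex{0} = 1
g(5) = mex{0} = 1
g(6) = mex{0,1} = 2
g(7) = mex{0,1} = 2
g(8) = mex{0,1} = 2
g(9) = mex{0,1,2} = 3
g(10) = mex{0,1,2} = 3
So g(10) = 3.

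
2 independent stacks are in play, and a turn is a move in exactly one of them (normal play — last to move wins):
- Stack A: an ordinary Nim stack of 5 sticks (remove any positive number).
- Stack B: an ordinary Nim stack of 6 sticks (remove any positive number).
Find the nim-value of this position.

Stack A is a plain Nim stack of size 5, so its Grundy value is 5.
Stack B is a plain Nim stack of size 6, so its Grundy value is 6.
The value of a disjunctive sum is the nim-sum of the parts.
Combined value = 5 XOR 6 = 3.

3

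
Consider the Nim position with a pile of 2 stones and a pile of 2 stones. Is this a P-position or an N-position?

In binary:
  10  (2)
  10  (2)
  --
  00  (0)
The nim-sum is 0, so this is a P-position: the player to move is in a losing position under optimal play.

P-position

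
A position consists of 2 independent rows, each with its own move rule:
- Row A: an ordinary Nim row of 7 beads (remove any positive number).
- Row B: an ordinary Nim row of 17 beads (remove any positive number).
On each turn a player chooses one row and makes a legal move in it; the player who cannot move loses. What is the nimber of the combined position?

Row A is a plain Nim row of size 7, so its Grundy value is 7.
Row B is a plain Nim row of size 17, so its Grundy value is 17.
By the Sprague-Grundy theorem, the Grundy value of a sum of independent games is the XOR of the component values.
Combined value = 7 XOR 17 = 22.

22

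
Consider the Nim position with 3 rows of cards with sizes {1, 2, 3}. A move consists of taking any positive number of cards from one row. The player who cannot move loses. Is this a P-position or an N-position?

Bitwise XOR of the heap sizes:
  01  (1)
  10  (2)
  11  (3)
  --
  00  (0)
The nim-sum is 0, so this is a P-position: the player to move is in a losing position under optimal play.

P-position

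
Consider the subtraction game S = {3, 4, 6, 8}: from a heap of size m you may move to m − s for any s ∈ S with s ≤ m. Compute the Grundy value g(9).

3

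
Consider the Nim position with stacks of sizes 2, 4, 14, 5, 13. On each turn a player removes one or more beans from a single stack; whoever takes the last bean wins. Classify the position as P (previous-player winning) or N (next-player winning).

In binary:
  0010  (2)
  0100  (4)
  1110  (14)
  0101  (5)
  1101  (13)
  ----
  0000  (0)
The nim-sum is 0, so this is a P-position: the player to move is in a losing position under optimal play.

P-position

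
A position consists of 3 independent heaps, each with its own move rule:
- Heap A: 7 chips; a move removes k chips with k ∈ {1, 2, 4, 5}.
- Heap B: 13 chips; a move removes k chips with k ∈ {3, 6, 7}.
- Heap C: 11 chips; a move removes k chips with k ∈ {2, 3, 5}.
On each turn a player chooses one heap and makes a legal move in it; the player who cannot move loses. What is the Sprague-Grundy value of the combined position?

2

Build the Grundy sequence for heap A with g(k) = mex{g(k−s) : s ∈ {1, 2, 4, 5}, s ≤ k}:
k:     0  1  2  3  4  5  6  7
g(k):  0  1  2  0  1  2  0  1
So g(7) = 1.
Build the Grundy sequence for heap B with g(k) = mex{g(k−s) : s ∈ {3, 6, 7}, s ≤ k}:
g(0) = mex{} = 0
g(1) = mex{} = 0
g(2) = mex{} = 0
g(3) = mex{0} = 1
g(4) = mex{0} = 1
g(5) = mex{0} = 1
g(6) = mex{0,1} = 2
g(7) = mex{0,1} = 2
g(8) = mex{0,1} = 2
g(9) = mex{0,1,2} = 3
g(10) = mex{1,2} = 0
g(11) = mex{1,2} = 0
g(12) = mex{1,2,3} = 0
g(13) = mex{0,2} = 1
So g(13) = 1.
Grundy values for heap C (subtraction set {2, 3, 5}):
k:     0  1  2  3  4  5  6  7  8  9 10 11
g(k):  0  0  1  1  2  2  3  0  0  1  1  2
So g(11) = 2.
By the Sprague-Grundy theorem, the Grundy value of a sum of independent games is the XOR of the component values.
Combined value = 1 ⊕ 1 ⊕ 2 = 2.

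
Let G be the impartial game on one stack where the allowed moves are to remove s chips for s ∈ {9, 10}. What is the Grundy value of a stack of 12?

1

Build the Grundy sequence with g(k) = mex{g(k−s) : s ∈ {9, 10}, s ≤ k}:
k:     0  1  2  3  4  5  6  7  8  9 10 11 12
g(k):  0  0  0  0  0  0  0  0  0  1  1  1  1
So g(12) = 1.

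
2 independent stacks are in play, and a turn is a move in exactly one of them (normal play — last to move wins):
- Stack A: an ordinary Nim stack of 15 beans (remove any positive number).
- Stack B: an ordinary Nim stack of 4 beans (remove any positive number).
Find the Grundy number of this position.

Stack A is a plain Nim stack of size 15, so its Grundy value is 15.
Stack B is a plain Nim stack of size 4, so its Grundy value is 4.
By the Sprague-Grundy theorem, the Grundy value of a sum of independent games is the XOR of the component values.
Combined value = 15 ⊕ 4 = 11.

11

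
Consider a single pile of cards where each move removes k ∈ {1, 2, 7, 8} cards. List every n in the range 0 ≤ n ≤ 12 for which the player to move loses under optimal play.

Compute g(0), g(1), … for moves {1, 2, 7, 8}:
k:     0  1  2  3  4  5  6  7  8  9 10 11 12
g(k):  0  1  2  0  1  2  0  1  2  0  1  2  0
The P-positions (g = 0) in 0..12 are 0, 3, 6, 9, 12.

0, 3, 6, 9, 12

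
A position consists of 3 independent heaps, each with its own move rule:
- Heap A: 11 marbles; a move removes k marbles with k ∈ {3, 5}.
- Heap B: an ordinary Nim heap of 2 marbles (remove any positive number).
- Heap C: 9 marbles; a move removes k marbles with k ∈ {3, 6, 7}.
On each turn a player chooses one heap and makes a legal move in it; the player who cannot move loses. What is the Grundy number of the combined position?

0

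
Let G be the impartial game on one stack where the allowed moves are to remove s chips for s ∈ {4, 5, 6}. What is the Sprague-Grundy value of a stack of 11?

Build the Grundy sequence with g(k) = mex{g(k−s) : s ∈ {4, 5, 6}, s ≤ k}:
k:     0  1  2  3  4  5  6  7  8  9 10 11
g(k):  0  0  0  0  1  1  1  1  2  2  0  0
So g(11) = 0.

0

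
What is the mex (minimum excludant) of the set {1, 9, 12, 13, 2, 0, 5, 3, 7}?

The values 0, 1, 2, 3 are all present; 4 is the first non-negative integer missing from the set.

4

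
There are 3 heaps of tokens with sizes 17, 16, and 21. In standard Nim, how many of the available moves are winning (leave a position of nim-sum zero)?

3

Bitwise XOR of the heap sizes:
  10001  (17)
  10000  (16)
  10101  (21)
  -----
  10100  (20)
The overall nim-sum is X = 20. A heap of size p has a winning move iff p XOR X < p (reduce it to p XOR X).
  17: 17 XOR 20 = 5 < 17 — winning move (to 5).
  16: 16 XOR 20 = 4 < 16 — winning move (to 4).
  21: 21 XOR 20 = 1 < 21 — winning move (to 1).
That gives 3 winning moves.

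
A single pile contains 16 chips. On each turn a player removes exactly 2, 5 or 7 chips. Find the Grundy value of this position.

1

Grundy values for subtraction set {2, 5, 7}:
k:     0  1  2  3  4  5  6  7  8  9 10 11 12 13 14 15 16
g(k):  0  0  1  1  0  2  1  3  2  2  0  3  1  0  0  1  1
So g(16) = 1.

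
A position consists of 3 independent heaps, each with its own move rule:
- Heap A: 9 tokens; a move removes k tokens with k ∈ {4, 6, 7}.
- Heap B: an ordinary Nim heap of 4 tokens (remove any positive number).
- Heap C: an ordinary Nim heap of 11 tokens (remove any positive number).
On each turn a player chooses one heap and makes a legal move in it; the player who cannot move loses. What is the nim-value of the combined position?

Build the Grundy sequence for heap A with g(k) = mex{g(k−s) : s ∈ {4, 6, 7}, s ≤ k}:
g(0) = mex{} = 0
g(1) = mex{} = 0
g(2) = mex{} = 0
g(3) = mex{} = 0
g(4) = mex{0} = 1
g(5) = mex{0} = 1
g(6) = mex{0} = 1
g(7) = mex{0} = 1
g(8) = mex{0,1} = 2
g(9) = mex{0,1} = 2
So g(9) = 2.
Heap B is a plain Nim heap of size 4, so its Grundy value is 4.
Heap C is a plain Nim heap of size 11, so its Grundy value is 11.
The value of a disjunctive sum is the nim-sum of the parts.
Combined value = 2 ⊕ 4 ⊕ 11 = 13.

13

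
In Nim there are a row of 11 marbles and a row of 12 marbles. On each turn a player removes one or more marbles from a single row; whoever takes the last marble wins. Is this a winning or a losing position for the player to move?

Winning position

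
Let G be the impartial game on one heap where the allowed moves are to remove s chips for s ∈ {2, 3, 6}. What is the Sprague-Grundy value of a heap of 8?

2

Grundy values for subtraction set {2, 3, 6}:
k:     0  1  2  3  4  5  6  7  8
g(k):  0  0  1  1  2  0  3  1  2
So g(8) = 2.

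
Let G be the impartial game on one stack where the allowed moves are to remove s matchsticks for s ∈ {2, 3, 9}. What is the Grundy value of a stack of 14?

1

Compute g(0), g(1), … for moves {2, 3, 9}:
k:     0  1  2  3  4  5  6  7  8  9 10 11 12 13 14
g(k):  0  0  1  1  2  0  0  1  1  2  2  0  0  1  1
So g(14) = 1.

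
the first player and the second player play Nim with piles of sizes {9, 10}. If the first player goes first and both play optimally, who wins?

the first player wins

Nim-sum: 9 ^ 10 = 3.
The nim-sum is 3 ≠ 0, so this is an N-position: the player to move can win; the first player has a winning move.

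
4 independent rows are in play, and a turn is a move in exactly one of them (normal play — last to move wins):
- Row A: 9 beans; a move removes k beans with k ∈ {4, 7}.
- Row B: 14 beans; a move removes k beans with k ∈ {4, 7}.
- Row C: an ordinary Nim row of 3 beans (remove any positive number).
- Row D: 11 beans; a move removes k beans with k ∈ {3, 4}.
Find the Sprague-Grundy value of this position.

0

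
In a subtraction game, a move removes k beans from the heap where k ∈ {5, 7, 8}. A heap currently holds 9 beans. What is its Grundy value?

Build the Grundy sequence with g(k) = mex{g(k−s) : s ∈ {5, 7, 8}, s ≤ k}:
g(0) = mex{} = 0
g(1) = mex{} = 0
g(2) = mex{} = 0
g(3) = mex{} = 0
g(4) = mex{} = 0
g(5) = mex{0} = 1
g(6) = mex{0} = 1
g(7) = mex{0} = 1
g(8) = mex{0} = 1
g(9) = mex{0} = 1
So g(9) = 1.

1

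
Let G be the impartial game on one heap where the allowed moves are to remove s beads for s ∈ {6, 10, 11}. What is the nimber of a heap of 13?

Grundy values for subtraction set {6, 10, 11}:
g(0) = mex{} = 0
g(1) = mex{} = 0
g(2) = mex{} = 0
g(3) = mex{} = 0
g(4) = mex{} = 0
g(5) = mex{} = 0
g(6) = mex{0} = 1
g(7) = mex{0} = 1
g(8) = mex{0} = 1
g(9) = mex{0} = 1
g(10) = mex{0} = 1
g(11) = mex{0} = 1
g(12) = mex{0,1} = 2
g(13) = mex{0,1} = 2
So g(13) = 2.

2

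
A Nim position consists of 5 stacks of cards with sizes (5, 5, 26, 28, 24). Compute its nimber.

Nim-sum: 5 ⊕ 5 ⊕ 26 ⊕ 28 ⊕ 24 = 30.

30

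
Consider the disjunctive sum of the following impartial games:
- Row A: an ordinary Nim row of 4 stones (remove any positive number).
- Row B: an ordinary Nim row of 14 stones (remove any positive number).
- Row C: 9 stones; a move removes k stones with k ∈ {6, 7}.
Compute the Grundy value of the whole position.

11

Row A is a plain Nim row of size 4, so its Grundy value is 4.
Row B is a plain Nim row of size 14, so its Grundy value is 14.
Grundy values for row C (subtraction set {6, 7}):
k:     0  1  2  3  4  5  6  7  8  9
g(k):  0  0  0  0  0  0  1  1  1  1
So g(9) = 1.
The value of a disjunctive sum is the nim-sum of the parts.
Combined value = 4 ⊕ 14 ⊕ 1 = 11.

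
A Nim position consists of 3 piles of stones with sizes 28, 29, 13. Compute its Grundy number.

In binary:
  11100  (28)
  11101  (29)
  01101  (13)
  -----
  01100  (12)

12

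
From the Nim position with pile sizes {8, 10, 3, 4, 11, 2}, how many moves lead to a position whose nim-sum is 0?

Compute the nim-sum pairwise:
8 XOR 10 = 2
2 XOR 3 = 1
1 XOR 4 = 5
5 XOR 11 = 14
14 XOR 2 = 12
The overall nim-sum is X = 12. A pile of size p has a winning move iff p XOR X < p (reduce it to p XOR X).
  8: 8 XOR 12 = 4 < 8 — winning move (to 4).
  10: 10 XOR 12 = 6 < 10 — winning move (to 6).
  3: 3 XOR 12 = 15 ≥ 3 — no move.
  4: 4 XOR 12 = 8 ≥ 4 — no move.
  11: 11 XOR 12 = 7 < 11 — winning move (to 7).
  2: 2 XOR 12 = 14 ≥ 2 — no move.
That gives 3 winning moves.

3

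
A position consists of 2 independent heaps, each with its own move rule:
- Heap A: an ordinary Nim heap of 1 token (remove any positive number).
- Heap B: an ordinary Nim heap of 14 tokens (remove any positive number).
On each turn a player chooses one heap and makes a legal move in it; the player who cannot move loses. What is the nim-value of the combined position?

15

Heap A is a plain Nim heap of size 1, so its Grundy value is 1.
Heap B is a plain Nim heap of size 14, so its Grundy value is 14.
The value of a disjunctive sum is the nim-sum of the parts.
Combined value = 1 ⊕ 14 = 15.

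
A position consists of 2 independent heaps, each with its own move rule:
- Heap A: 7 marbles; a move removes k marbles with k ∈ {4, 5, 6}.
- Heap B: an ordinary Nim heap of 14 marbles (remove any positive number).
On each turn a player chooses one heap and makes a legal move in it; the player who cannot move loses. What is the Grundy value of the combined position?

Grundy values for heap A (subtraction set {4, 5, 6}):
k:     0  1  2  3  4  5  6  7
g(k):  0  0  0  0  1  1  1  1
So g(7) = 1.
Heap B is a plain Nim heap of size 14, so its Grundy value is 14.
The value of a disjunctive sum is the nim-sum of the parts.
Combined value = 1 ⊕ 14 = 15.

15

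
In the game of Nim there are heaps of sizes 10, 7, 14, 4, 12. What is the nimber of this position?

11

Compute the nim-sum pairwise:
10 ⊕ 7 = 13
13 ⊕ 14 = 3
3 ⊕ 4 = 7
7 ⊕ 12 = 11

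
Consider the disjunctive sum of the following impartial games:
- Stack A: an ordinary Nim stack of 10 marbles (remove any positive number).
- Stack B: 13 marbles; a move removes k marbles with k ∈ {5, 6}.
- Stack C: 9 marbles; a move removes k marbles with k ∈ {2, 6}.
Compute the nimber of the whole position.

10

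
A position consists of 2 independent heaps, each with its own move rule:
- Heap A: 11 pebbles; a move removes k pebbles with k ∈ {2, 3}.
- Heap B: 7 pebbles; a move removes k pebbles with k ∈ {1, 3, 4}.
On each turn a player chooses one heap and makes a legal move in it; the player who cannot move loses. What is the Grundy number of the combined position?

0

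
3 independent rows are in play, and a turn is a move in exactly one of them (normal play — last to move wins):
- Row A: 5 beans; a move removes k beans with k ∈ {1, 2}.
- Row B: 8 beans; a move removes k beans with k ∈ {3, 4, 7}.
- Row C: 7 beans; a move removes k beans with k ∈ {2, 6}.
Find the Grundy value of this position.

Build the Grundy sequence for row A with g(k) = mex{g(k−s) : s ∈ {1, 2}, s ≤ k}:
k:     0  1  2  3  4  5
g(k):  0  1  2  0  1  2
So g(5) = 2.
For row B, compute g(0), g(1), … with moves {3, 4, 7}:
k:     0  1  2  3  4  5  6  7  8
g(k):  0  0  0  1  1  1  2  2  2
So g(8) = 2.
For row C, compute g(0), g(1), … with moves {2, 6}:
g(0) = mex{} = 0
g(1) = mex{} = 0
g(2) = mex{0} = 1
g(3) = mex{0} = 1
g(4) = mex{1} = 0
g(5) = mex{1} = 0
g(6) = mex{0} = 1
g(7) = mex{0} = 1
So g(7) = 1.
The value of a disjunctive sum is the nim-sum of the parts.
Combined value = 2 ⊕ 2 ⊕ 1 = 1.

1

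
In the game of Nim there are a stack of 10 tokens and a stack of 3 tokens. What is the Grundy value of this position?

Bitwise XOR of the heap sizes:
  1010  (10)
  0011  (3)
  ----
  1001  (9)

9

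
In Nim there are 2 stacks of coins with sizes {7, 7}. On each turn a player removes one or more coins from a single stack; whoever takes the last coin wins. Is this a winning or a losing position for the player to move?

Losing position

Write each in binary and XOR column by column:
  111  (7)
  111  (7)
  ---
  000  (0)
The nim-sum is 0, so this is a P-position: the player to move is in a losing position under optimal play.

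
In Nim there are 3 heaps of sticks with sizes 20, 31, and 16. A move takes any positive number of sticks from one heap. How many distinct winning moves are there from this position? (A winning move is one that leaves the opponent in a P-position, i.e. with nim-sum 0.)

3

In binary:
  10100  (20)
  11111  (31)
  10000  (16)
  -----
  11011  (27)
The overall nim-sum is X = 27. A heap of size p has a winning move iff p XOR X < p (reduce it to p XOR X).
  20: 20 XOR 27 = 15 < 20 — winning move (to 15).
  31: 31 XOR 27 = 4 < 31 — winning move (to 4).
  16: 16 XOR 27 = 11 < 16 — winning move (to 11).
That gives 3 winning moves.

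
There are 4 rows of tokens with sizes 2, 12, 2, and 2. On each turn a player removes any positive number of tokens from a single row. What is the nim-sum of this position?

14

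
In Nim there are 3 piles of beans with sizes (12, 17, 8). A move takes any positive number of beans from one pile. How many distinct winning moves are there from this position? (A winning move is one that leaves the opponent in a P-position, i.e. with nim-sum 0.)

Compute the nim-sum pairwise:
12 ^ 17 = 29
29 ^ 8 = 21
The overall nim-sum is X = 21. A pile of size p has a winning move iff p XOR X < p (reduce it to p XOR X).
  12: 12 XOR 21 = 25 ≥ 12 — no move.
  17: 17 XOR 21 = 4 < 17 — winning move (to 4).
  8: 8 XOR 21 = 29 ≥ 8 — no move.
That gives 1 winning move.

1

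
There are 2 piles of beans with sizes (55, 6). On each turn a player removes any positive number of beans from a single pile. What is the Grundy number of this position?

49

Compute the nim-sum pairwise:
55 ⊕ 6 = 49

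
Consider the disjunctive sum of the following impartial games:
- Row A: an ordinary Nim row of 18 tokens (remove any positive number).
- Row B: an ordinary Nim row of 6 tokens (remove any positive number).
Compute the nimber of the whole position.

20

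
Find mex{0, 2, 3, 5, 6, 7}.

0 is in the set but 1 is not, so the mex is 1.

1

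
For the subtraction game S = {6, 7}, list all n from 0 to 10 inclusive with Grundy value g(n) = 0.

Build the Grundy sequence with g(k) = mex{g(k−s) : s ∈ {6, 7}, s ≤ k}:
g(0) = mex{} = 0
g(1) = mex{} = 0
g(2) = mex{} = 0
g(3) = mex{} = 0
g(4) = mex{} = 0
g(5) = mex{} = 0
g(6) = mex{0} = 1
g(7) = mex{0} = 1
g(8) = mex{0} = 1
g(9) = mex{0} = 1
g(10) = mex{0} = 1
The P-positions (g = 0) in 0..10 are 0, 1, 2, 3, 4, 5.

0, 1, 2, 3, 4, 5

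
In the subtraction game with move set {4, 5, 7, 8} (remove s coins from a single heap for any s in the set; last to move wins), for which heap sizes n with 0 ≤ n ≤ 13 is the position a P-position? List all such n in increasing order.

0, 1, 2, 3, 12, 13

Compute g(0), g(1), … for moves {4, 5, 7, 8}:
g(0) = mex{} = 0
g(1) = mex{} = 0
g(2) = mex{} = 0
g(3) = mex{} = 0
g(4) = mex{0} = 1
g(5) = mex{0} = 1
g(6) = mex{0} = 1
g(7) = mex{0} = 1
g(8) = mex{0,1} = 2
g(9) = mex{0,1} = 2
g(10) = mex{0,1} = 2
g(11) = mex{0,1} = 2
g(12) = mex{1,2} = 0
g(13) = mex{1,2} = 0
The P-positions (g = 0) in 0..13 are 0, 1, 2, 3, 12, 13.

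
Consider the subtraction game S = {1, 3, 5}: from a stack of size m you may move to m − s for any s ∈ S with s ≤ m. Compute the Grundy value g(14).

Compute g(0), g(1), … for moves {1, 3, 5}:
k:     0  1  2  3  4  5  6  7  8  9 10 11 12 13 14
g(k):  0  1  0  1  0  1  0  1  0  1  0  1  0  1  0
So g(14) = 0.

0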